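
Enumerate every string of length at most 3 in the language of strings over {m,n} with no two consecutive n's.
ε, m, n, mm, mn, nm, mmm, mmn, mnm, nmm, nmn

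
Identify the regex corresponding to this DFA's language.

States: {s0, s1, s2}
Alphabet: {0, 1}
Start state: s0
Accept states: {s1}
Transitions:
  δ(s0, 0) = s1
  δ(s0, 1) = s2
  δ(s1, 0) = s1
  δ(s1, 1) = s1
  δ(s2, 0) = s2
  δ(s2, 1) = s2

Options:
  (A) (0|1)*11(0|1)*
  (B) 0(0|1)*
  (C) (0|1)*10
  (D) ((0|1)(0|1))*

Check each option against the DFA on short strings; one disagreement eliminates an option:
  (A) (0|1)*11(0|1)*: on '0' the DFA goes s0 → s1 and accepts (s1 ∈ Accept), but the regex does not match it → eliminate
  (B) 0(0|1)*: agrees with the DFA on every string of length ≤ 6
  (C) (0|1)*10: on '0' the DFA goes s0 → s1 and accepts (s1 ∈ Accept), but the regex does not match it → eliminate
  (D) ((0|1)(0|1))*: on ε the DFA stays in s0 and rejects (s0 ∉ Accept), but the regex matches it → eliminate
Only (B) is consistent with the DFA.
(B) 0(0|1)*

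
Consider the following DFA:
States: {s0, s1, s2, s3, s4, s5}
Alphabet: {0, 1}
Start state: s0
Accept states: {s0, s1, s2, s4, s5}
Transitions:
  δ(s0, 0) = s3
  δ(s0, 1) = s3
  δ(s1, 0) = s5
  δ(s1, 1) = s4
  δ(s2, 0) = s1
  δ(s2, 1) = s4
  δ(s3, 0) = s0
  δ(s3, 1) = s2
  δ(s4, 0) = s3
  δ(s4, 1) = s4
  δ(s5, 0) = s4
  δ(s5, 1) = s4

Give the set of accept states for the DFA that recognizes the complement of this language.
Complement accept states = All states \ Original accept states
= {s0, s1, s2, s3, s4, s5} \ {s0, s1, s2, s4, s5}
{s3}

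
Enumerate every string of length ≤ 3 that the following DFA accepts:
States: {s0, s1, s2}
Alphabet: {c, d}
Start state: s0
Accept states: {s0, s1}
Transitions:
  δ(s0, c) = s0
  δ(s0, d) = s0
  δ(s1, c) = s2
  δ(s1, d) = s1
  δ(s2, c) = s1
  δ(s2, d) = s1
ε, c, d, cc, cd, dc, dd, ccc, ccd, cdc, cdd, dcc, dcd, ddc, ddd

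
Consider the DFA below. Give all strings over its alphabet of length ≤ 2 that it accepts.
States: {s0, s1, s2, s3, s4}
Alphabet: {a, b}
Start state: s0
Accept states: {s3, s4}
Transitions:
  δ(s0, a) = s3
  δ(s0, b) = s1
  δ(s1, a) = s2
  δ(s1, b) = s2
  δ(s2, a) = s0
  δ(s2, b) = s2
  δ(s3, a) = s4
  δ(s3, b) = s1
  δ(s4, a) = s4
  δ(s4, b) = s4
a, aa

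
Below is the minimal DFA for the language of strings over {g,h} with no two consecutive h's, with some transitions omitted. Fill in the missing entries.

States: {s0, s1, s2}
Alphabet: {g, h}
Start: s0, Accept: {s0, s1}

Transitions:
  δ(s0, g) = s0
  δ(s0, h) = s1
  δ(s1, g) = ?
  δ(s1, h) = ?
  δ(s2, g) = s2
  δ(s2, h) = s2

From the language and accept set, identify what each state tracks — s0: last symbol not h (ok); s1: last symbol h (ok); s2: saw hh (dead).
Each missing δ(q, a) is the state matching the new tracked value after reading a.
δ(s1, g) = s0; δ(s1, h) = s2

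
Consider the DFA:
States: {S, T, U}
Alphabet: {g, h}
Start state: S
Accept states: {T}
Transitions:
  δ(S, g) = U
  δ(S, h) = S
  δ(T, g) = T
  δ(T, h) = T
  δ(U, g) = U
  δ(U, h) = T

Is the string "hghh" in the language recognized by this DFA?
Processing string "hghh":
  S --h--> S
  S --g--> U
  U --h--> T
  T --h--> T
Final state: T
Accept states: {T}
Yes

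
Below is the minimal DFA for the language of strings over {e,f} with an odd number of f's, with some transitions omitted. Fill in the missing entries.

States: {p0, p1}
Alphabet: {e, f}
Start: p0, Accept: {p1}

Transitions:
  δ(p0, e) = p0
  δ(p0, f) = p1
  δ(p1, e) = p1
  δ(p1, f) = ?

From the language and accept set, identify what each state tracks — p0: even number of f's so far; p1: odd number of f's so far.
Each missing δ(q, a) is the state matching the new tracked value after reading a.
δ(p1, f) = p0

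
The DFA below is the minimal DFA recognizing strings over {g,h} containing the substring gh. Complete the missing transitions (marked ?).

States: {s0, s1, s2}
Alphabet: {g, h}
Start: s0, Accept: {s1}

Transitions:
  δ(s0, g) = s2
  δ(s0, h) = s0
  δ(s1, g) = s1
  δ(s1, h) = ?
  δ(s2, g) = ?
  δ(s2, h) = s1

From the language and accept set, identify what each state tracks — s0: no g seen yet; s1: substring gh seen; s2: seen a g, waiting for h.
Each missing δ(q, a) is the state matching the new tracked value after reading a.
δ(s1, h) = s1; δ(s2, g) = s2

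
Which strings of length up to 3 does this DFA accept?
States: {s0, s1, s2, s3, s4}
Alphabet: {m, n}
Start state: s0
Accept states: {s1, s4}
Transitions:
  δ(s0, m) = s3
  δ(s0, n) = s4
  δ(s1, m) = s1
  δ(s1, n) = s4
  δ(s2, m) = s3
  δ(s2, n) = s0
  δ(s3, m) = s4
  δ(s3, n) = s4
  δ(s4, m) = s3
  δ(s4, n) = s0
n, mm, mn, nmm, nmn, nnn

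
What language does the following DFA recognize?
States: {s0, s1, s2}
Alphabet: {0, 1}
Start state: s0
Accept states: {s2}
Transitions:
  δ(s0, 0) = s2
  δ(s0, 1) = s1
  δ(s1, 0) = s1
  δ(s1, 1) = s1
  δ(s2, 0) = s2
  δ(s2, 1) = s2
Testing a few strings:
  '10' → reject
  '0' → accept
  '1' → reject
  '11' → reject
State roles: s0=no input read; s1=started with 1 (dead); s2=started with 0
All binary strings starting with 0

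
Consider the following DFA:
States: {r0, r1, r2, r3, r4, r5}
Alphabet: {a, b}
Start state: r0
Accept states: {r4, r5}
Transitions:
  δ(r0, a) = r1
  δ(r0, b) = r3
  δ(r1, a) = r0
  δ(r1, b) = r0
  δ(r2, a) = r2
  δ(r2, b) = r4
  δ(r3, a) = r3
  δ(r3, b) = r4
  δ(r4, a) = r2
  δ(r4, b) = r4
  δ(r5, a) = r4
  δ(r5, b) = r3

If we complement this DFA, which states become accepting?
Complement accept states = All states \ Original accept states
= {r0, r1, r2, r3, r4, r5} \ {r4, r5}
{r0, r1, r2, r3}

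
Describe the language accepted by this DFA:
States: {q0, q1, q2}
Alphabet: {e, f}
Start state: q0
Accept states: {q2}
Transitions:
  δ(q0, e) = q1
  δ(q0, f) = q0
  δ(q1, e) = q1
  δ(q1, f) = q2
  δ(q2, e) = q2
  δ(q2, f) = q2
Testing a few strings:
  'efe' → accept
  'e' → reject
  'ffef' → accept
  'eefe' → accept
State roles: q0=no e seen yet; q1=seen a e, waiting for f; q2=substring ef seen
All strings over {e,f} containing the substring ef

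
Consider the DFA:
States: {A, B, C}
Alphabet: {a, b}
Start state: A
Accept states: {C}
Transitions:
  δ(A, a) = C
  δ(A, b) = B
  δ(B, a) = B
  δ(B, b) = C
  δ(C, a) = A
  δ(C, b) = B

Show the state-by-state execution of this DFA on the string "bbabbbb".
read 'b': A → B
  read 'b': B → C
  read 'a': C → A
  read 'b': A → B
  read 'b': B → C
  read 'b': C → B
  read 'b': B → C
A -> B -> C -> A -> B -> C -> B -> C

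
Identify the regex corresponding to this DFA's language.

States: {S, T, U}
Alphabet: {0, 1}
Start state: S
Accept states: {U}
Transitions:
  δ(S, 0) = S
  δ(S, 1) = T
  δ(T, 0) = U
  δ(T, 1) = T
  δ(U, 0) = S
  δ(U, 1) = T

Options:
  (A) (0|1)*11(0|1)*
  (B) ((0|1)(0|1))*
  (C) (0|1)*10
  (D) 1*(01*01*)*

Check each option against the DFA on short strings; one disagreement eliminates an option:
  (A) (0|1)*11(0|1)*: on '10' the DFA goes S → T → U and accepts (U ∈ Accept), but the regex does not match it → eliminate
  (B) ((0|1)(0|1))*: on ε the DFA stays in S and rejects (S ∉ Accept), but the regex matches it → eliminate
  (C) (0|1)*10: agrees with the DFA on every string of length ≤ 6
  (D) 1*(01*01*)*: on ε the DFA stays in S and rejects (S ∉ Accept), but the regex matches it → eliminate
Only (C) is consistent with the DFA.
(C) (0|1)*10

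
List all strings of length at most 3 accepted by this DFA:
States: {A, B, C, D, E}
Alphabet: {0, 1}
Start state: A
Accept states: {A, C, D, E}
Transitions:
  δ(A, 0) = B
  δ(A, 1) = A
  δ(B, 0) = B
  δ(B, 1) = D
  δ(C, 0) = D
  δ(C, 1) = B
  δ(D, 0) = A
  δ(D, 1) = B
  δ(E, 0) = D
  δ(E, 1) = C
ε, 1, 01, 11, 001, 010, 101, 111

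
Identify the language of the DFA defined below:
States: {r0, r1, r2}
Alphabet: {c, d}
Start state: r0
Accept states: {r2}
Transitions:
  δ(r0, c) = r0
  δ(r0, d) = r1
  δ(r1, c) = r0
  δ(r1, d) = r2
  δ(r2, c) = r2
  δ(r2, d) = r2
Testing a few strings:
  'd' → reject
  'cd' → reject
  'dccd' → reject
  'ddd' → accept
State roles: r0=no progress toward dd; r1=one trailing d; r2=substring dd seen
All strings over {c,d} containing the substring dd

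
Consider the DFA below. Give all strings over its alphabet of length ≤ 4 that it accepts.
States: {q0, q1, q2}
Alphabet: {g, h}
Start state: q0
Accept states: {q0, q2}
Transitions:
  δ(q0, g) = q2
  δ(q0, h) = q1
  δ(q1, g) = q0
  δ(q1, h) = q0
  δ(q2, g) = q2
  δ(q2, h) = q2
ε, g, gg, gh, hg, hh, ggg, ggh, ghg, ghh, hgg, hhg, gggg, gggh, gghg, gghh, ghgg, ghgh, ghhg, ghhh, hggg, hggh, hghg, hghh, hhgg, hhgh, hhhg, hhhh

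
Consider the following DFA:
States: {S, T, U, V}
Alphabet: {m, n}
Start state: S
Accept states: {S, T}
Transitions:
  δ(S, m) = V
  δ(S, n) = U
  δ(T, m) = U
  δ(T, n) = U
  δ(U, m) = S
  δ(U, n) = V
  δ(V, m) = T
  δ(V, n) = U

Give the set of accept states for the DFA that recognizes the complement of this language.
Complement accept states = All states \ Original accept states
= {S, T, U, V} \ {S, T}
{U, V}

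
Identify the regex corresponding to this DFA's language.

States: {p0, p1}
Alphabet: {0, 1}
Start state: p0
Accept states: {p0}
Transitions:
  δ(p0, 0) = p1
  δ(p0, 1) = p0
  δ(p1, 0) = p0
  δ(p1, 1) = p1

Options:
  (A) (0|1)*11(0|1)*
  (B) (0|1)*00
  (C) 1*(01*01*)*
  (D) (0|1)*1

Check each option against the DFA on short strings; one disagreement eliminates an option:
  (A) (0|1)*11(0|1)*: on ε the DFA stays in p0 and accepts (p0 ∈ Accept), but the regex does not match it → eliminate
  (B) (0|1)*00: on ε the DFA stays in p0 and accepts (p0 ∈ Accept), but the regex does not match it → eliminate
  (C) 1*(01*01*)*: agrees with the DFA on every string of length ≤ 6
  (D) (0|1)*1: on ε the DFA stays in p0 and accepts (p0 ∈ Accept), but the regex does not match it → eliminate
Only (C) is consistent with the DFA.
(C) 1*(01*01*)*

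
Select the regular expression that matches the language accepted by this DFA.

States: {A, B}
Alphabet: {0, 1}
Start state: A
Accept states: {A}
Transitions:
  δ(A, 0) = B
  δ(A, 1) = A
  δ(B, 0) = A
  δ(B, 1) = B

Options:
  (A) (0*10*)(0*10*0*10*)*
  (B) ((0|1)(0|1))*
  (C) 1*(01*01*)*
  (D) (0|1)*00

Check each option against the DFA on short strings; one disagreement eliminates an option:
  (A) (0*10*)(0*10*0*10*)*: on ε the DFA stays in A and accepts (A ∈ Accept), but the regex does not match it → eliminate
  (B) ((0|1)(0|1))*: on '1' the DFA goes A → A and accepts (A ∈ Accept), but the regex does not match it → eliminate
  (C) 1*(01*01*)*: agrees with the DFA on every string of length ≤ 6
  (D) (0|1)*00: on ε the DFA stays in A and accepts (A ∈ Accept), but the regex does not match it → eliminate
Only (C) is consistent with the DFA.
(C) 1*(01*01*)*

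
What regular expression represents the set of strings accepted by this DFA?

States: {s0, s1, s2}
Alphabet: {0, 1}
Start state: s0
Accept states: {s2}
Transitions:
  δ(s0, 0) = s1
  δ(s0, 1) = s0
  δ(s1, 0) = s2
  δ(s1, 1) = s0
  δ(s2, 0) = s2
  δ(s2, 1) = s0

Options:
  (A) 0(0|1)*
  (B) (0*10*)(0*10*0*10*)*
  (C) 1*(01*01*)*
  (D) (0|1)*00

Check each option against the DFA on short strings; one disagreement eliminates an option:
  (A) 0(0|1)*: on '0' the DFA goes s0 → s1 and rejects (s1 ∉ Accept), but the regex matches it → eliminate
  (B) (0*10*)(0*10*0*10*)*: on '1' the DFA goes s0 → s0 and rejects (s0 ∉ Accept), but the regex matches it → eliminate
  (C) 1*(01*01*)*: on ε the DFA stays in s0 and rejects (s0 ∉ Accept), but the regex matches it → eliminate
  (D) (0|1)*00: agrees with the DFA on every string of length ≤ 6
Only (D) is consistent with the DFA.
(D) (0|1)*00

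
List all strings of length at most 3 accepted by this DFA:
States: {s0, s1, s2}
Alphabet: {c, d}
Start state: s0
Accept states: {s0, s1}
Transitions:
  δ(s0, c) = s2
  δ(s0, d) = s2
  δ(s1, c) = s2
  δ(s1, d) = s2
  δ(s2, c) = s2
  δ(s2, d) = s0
ε, cd, dd, ccd, dcd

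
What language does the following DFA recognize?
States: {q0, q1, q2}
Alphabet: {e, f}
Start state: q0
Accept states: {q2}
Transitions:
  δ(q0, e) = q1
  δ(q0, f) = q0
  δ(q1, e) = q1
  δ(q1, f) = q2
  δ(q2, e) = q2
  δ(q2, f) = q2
Testing a few strings:
  'efee' → accept
  'ef' → accept
  'ffef' → accept
  'e' → reject
State roles: q0=no e seen yet; q1=seen a e, waiting for f; q2=substring ef seen
All strings over {e,f} containing the substring ef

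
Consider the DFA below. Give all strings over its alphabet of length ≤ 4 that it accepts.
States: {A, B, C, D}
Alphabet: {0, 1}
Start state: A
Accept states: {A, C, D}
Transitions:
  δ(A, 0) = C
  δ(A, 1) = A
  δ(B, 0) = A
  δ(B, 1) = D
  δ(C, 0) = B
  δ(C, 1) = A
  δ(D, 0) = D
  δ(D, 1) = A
ε, 0, 1, 01, 10, 11, 000, 001, 010, 011, 101, 110, 111, 0000, 0001, 0010, 0011, 0101, 0110, 0111, 1000, 1001, 1010, 1011, 1101, 1110, 1111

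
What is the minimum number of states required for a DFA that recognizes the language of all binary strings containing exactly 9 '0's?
By Myhill–Nerode, count the distinguishable equivalence classes: 11 classes — having seen 0, 1, …, 9, or >9 copies of '0'; the count-9 class is the only accepting one and >9 is dead.
11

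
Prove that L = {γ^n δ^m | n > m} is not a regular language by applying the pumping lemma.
Assume L is regular with pumping length p. Idea: pumping down the γ-block drops the γ-count to at most the δ-count.
Choose s = γ^(p+1) δ^p ∈ L (|s| = 2p+1 ≥ p). By the pumping lemma, s = xyz with |xy| ≤ p, |y| > 0, so y = γ^k with k ≥ 1. Take i = 0: xz = γ^(p+1−k) δ^p. Since k ≥ 1, p+1−k ≤ p, so the number of γ's is no longer strictly greater than the number of δ's, hence xz ∉ L.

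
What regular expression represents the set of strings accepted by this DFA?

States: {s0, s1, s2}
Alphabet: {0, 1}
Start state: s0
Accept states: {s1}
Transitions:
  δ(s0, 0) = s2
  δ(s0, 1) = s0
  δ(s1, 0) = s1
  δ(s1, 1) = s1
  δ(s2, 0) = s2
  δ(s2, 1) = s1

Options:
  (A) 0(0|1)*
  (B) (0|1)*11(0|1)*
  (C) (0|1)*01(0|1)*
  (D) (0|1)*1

Check each option against the DFA on short strings; one disagreement eliminates an option:
  (A) 0(0|1)*: on '0' the DFA goes s0 → s2 and rejects (s2 ∉ Accept), but the regex matches it → eliminate
  (B) (0|1)*11(0|1)*: on '01' the DFA goes s0 → s2 → s1 and accepts (s1 ∈ Accept), but the regex does not match it → eliminate
  (C) (0|1)*01(0|1)*: agrees with the DFA on every string of length ≤ 6
  (D) (0|1)*1: on '1' the DFA goes s0 → s0 and rejects (s0 ∉ Accept), but the regex matches it → eliminate
Only (C) is consistent with the DFA.
(C) (0|1)*01(0|1)*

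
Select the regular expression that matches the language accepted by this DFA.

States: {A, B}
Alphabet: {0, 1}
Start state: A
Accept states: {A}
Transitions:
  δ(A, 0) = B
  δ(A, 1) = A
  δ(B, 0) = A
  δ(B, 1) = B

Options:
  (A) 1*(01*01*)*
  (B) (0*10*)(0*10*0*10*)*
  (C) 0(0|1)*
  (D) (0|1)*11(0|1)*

Check each option against the DFA on short strings; one disagreement eliminates an option:
  (A) 1*(01*01*)*: agrees with the DFA on every string of length ≤ 6
  (B) (0*10*)(0*10*0*10*)*: on ε the DFA stays in A and accepts (A ∈ Accept), but the regex does not match it → eliminate
  (C) 0(0|1)*: on ε the DFA stays in A and accepts (A ∈ Accept), but the regex does not match it → eliminate
  (D) (0|1)*11(0|1)*: on ε the DFA stays in A and accepts (A ∈ Accept), but the regex does not match it → eliminate
Only (A) is consistent with the DFA.
(A) 1*(01*01*)*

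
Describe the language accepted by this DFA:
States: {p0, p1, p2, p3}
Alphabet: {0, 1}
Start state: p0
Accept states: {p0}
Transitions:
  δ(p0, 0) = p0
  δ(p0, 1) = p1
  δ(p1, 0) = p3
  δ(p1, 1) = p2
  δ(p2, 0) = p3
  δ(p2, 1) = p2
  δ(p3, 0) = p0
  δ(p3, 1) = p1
Testing a few strings:
  '111' → reject
  '000' → accept
  '1' → reject
  '00' → accept
State roles: p0=value ≡ 0 (mod 4); p1=value ≡ 1 (mod 4); p2=value ≡ 3 (mod 4); p3=value ≡ 2 (mod 4)
All binary strings representing a multiple of 4 (read in base 2; leading zeros allowed and ε counts as 0)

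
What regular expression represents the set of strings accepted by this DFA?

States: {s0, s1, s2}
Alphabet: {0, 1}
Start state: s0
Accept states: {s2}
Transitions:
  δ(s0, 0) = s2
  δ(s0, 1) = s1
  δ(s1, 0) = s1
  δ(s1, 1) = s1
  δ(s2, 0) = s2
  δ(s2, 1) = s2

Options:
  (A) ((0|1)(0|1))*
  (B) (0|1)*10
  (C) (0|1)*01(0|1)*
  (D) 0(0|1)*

Check each option against the DFA on short strings; one disagreement eliminates an option:
  (A) ((0|1)(0|1))*: on ε the DFA stays in s0 and rejects (s0 ∉ Accept), but the regex matches it → eliminate
  (B) (0|1)*10: on '0' the DFA goes s0 → s2 and accepts (s2 ∈ Accept), but the regex does not match it → eliminate
  (C) (0|1)*01(0|1)*: on '0' the DFA goes s0 → s2 and accepts (s2 ∈ Accept), but the regex does not match it → eliminate
  (D) 0(0|1)*: agrees with the DFA on every string of length ≤ 6
Only (D) is consistent with the DFA.
(D) 0(0|1)*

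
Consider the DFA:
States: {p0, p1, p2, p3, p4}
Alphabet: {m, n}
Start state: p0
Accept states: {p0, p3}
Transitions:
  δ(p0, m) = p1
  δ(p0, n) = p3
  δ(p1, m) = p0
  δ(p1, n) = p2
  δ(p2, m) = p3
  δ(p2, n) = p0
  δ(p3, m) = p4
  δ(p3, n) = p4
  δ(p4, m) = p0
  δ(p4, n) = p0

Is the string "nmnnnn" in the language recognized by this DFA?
Processing string "nmnnnn":
  p0 --n--> p3
  p3 --m--> p4
  p4 --n--> p0
  p0 --n--> p3
  p3 --n--> p4
  p4 --n--> p0
Final state: p0
Accept states: {p0, p3}
Yes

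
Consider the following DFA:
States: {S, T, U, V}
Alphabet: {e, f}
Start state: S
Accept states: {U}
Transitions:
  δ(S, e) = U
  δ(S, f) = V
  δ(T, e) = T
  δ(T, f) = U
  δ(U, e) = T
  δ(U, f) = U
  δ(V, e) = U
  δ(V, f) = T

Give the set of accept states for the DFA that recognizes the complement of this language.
Complement accept states = All states \ Original accept states
= {S, T, U, V} \ {U}
{S, T, V}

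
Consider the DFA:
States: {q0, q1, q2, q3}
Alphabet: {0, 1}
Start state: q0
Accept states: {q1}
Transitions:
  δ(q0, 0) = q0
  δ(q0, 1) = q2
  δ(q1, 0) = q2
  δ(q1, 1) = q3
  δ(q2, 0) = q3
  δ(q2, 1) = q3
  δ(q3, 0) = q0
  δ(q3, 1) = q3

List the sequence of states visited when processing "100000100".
read '1': q0 → q2
  read '0': q2 → q3
  read '0': q3 → q0
  read '0': q0 → q0
  read '0': q0 → q0
  read '0': q0 → q0
  read '1': q0 → q2
  read '0': q2 → q3
  read '0': q3 → q0
q0 -> q2 -> q3 -> q0 -> q0 -> q0 -> q0 -> q2 -> q3 -> q0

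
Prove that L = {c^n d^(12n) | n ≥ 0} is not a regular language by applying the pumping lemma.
Assume L is regular with pumping length p. Idea: pumping the c-block breaks the 1:12 ratio.
Choose s = c^p d^(12p) (length 13p ≥ p). By the pumping lemma, s = xyz with |xy| ≤ p, |y| > 0, so y = c^k with k ≥ 1. Then xy²z = c^(p+k) d^(12p). For this to be in L we would need 12p = 12(p+k), i.e. 12k = 0, contradicting k ≥ 1. So xy²z ∉ L.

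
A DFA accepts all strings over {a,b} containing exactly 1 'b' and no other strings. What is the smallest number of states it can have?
By Myhill–Nerode, count the distinguishable equivalence classes: 3 classes — having seen 0, 1, or >1 copies of 'b'; the count-1 class is the only accepting one and >1 is dead.
3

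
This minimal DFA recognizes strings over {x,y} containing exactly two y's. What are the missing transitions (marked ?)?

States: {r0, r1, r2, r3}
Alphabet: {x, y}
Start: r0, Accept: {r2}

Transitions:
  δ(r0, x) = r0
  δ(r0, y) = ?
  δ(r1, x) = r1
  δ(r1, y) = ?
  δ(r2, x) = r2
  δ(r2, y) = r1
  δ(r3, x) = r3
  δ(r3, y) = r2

From the language and accept set, identify what each state tracks — r0: zero y's; r1: ≥ three y's (dead); r2: two y's; r3: one y.
Each missing δ(q, a) is the state matching the new tracked value after reading a.
δ(r0, y) = r3; δ(r1, y) = r1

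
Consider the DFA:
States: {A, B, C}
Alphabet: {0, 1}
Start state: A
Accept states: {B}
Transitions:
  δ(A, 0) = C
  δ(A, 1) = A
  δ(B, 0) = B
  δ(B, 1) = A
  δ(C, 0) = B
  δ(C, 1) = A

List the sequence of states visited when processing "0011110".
read '0': A → C
  read '0': C → B
  read '1': B → A
  read '1': A → A
  read '1': A → A
  read '1': A → A
  read '0': A → C
A -> C -> B -> A -> A -> A -> A -> C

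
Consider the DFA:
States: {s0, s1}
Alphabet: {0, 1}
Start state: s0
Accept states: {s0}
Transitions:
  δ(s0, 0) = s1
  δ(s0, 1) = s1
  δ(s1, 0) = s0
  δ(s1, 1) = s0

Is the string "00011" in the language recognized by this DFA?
Processing string "00011":
  s0 --0--> s1
  s1 --0--> s0
  s0 --0--> s1
  s1 --1--> s0
  s0 --1--> s1
Final state: s1
Accept states: {s0}
No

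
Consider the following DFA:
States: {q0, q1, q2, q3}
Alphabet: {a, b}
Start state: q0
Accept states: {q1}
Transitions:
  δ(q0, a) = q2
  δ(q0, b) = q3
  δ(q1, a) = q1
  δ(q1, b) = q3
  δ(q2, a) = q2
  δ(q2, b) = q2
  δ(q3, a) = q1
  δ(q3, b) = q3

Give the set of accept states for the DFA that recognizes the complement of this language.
Complement accept states = All states \ Original accept states
= {q0, q1, q2, q3} \ {q1}
{q0, q2, q3}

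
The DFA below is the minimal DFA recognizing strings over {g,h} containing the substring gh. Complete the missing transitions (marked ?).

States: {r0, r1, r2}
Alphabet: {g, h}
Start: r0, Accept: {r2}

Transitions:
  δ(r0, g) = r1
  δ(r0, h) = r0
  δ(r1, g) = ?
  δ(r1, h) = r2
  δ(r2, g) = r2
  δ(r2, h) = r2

From the language and accept set, identify what each state tracks — r0: no g seen yet; r1: seen a g, waiting for h; r2: substring gh seen.
Each missing δ(q, a) is the state matching the new tracked value after reading a.
δ(r1, g) = r1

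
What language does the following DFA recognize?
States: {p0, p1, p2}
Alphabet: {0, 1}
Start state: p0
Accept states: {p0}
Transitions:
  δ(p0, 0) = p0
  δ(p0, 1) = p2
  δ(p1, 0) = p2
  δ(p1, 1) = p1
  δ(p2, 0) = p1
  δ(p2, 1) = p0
Testing a few strings:
  '10' → reject
  '01' → reject
  '011' → accept
  '00' → accept
State roles: p0=value ≡ 0 (mod 3); p1=value ≡ 2 (mod 3); p2=value ≡ 1 (mod 3)
All binary strings representing a multiple of 3 (read in base 2; leading zeros allowed and ε counts as 0)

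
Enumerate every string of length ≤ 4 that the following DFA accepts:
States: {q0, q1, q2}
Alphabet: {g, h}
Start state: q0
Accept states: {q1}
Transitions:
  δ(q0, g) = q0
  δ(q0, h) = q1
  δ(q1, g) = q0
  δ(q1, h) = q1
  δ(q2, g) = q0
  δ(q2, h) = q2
h, gh, hh, ggh, ghh, hgh, hhh, gggh, gghh, ghgh, ghhh, hggh, hghh, hhgh, hhhh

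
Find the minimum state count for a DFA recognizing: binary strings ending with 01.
By Myhill–Nerode, count the distinguishable equivalence classes: 3 classes — one per longest suffix of the input that is a prefix of '01' (lengths 0 through 2); only the length-2 class is accepting.
3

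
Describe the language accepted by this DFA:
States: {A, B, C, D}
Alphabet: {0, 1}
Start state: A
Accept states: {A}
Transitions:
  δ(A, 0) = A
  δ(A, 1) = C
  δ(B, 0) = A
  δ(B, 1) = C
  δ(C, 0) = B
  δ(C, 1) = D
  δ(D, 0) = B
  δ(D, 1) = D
Testing a few strings:
  '0' → accept
  '0110' → reject
  '1' → reject
  '1111' → reject
State roles: A=value ≡ 0 (mod 4); B=value ≡ 2 (mod 4); C=value ≡ 1 (mod 4); D=value ≡ 3 (mod 4)
All binary strings representing a multiple of 4 (read in base 2; leading zeros allowed and ε counts as 0)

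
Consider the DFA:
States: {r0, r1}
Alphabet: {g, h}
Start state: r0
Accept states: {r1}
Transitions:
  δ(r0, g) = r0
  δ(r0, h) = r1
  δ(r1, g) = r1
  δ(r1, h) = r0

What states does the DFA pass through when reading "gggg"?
read 'g': r0 → r0
  read 'g': r0 → r0
  read 'g': r0 → r0
  read 'g': r0 → r0
r0 -> r0 -> r0 -> r0 -> r0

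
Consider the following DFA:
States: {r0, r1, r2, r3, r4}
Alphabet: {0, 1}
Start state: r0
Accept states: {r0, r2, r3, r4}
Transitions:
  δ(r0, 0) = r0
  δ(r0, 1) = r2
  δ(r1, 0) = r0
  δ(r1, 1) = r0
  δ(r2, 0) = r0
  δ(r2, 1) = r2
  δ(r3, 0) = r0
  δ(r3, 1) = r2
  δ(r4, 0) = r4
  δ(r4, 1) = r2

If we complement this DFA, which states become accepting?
Complement accept states = All states \ Original accept states
= {r0, r1, r2, r3, r4} \ {r0, r2, r3, r4}
{r1}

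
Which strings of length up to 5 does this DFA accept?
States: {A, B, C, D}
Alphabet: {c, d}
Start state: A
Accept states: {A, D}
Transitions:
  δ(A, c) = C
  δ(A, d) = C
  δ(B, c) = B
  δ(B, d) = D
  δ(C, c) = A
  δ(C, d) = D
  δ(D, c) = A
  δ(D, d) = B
ε, cc, cd, dc, dd, cdc, ddc, cccc, cccd, ccdc, ccdd, cddd, dccc, dccd, dcdc, dcdd, dddd, cccdc, ccddc, cdccc, cdccd, cdcdc, cdcdd, cddcd, cdddc, dccdc, dcddc, ddccc, ddccd, ddcdc, ddcdd, dddcd, ddddc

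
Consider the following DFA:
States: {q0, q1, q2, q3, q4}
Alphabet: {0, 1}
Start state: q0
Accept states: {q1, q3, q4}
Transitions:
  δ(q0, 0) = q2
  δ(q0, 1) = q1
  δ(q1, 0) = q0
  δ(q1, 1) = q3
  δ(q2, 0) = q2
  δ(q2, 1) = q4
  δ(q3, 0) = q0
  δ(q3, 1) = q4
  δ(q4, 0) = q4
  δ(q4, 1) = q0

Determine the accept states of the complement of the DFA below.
Complement accept states = All states \ Original accept states
= {q0, q1, q2, q3, q4} \ {q1, q3, q4}
{q0, q2}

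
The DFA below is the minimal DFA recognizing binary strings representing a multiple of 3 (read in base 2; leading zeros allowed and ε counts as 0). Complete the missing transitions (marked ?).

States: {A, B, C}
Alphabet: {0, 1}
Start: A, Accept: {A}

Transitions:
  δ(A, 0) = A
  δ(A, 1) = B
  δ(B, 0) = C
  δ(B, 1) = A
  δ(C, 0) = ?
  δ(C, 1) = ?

From the language and accept set, identify what each state tracks — A: value ≡ 0 (mod 3); B: value ≡ 1 (mod 3); C: value ≡ 2 (mod 3).
Each missing δ(q, a) is the state matching the new tracked value after reading a.
δ(C, 0) = B; δ(C, 1) = C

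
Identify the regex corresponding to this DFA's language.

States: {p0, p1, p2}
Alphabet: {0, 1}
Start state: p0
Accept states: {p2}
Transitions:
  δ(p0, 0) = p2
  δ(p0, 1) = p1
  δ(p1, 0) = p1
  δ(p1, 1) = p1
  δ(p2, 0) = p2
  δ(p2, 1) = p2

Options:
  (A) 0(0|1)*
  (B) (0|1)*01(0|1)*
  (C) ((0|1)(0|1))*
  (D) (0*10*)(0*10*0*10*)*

Check each option against the DFA on short strings; one disagreement eliminates an option:
  (A) 0(0|1)*: agrees with the DFA on every string of length ≤ 6
  (B) (0|1)*01(0|1)*: on '0' the DFA goes p0 → p2 and accepts (p2 ∈ Accept), but the regex does not match it → eliminate
  (C) ((0|1)(0|1))*: on ε the DFA stays in p0 and rejects (p0 ∉ Accept), but the regex matches it → eliminate
  (D) (0*10*)(0*10*0*10*)*: on '0' the DFA goes p0 → p2 and accepts (p2 ∈ Accept), but the regex does not match it → eliminate
Only (A) is consistent with the DFA.
(A) 0(0|1)*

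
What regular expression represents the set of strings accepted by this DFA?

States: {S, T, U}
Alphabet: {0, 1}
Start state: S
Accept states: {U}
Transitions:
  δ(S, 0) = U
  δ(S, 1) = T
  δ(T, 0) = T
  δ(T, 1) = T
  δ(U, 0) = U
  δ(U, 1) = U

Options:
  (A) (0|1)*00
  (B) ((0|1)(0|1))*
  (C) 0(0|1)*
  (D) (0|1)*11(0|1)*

Check each option against the DFA on short strings; one disagreement eliminates an option:
  (A) (0|1)*00: on '0' the DFA goes S → U and accepts (U ∈ Accept), but the regex does not match it → eliminate
  (B) ((0|1)(0|1))*: on ε the DFA stays in S and rejects (S ∉ Accept), but the regex matches it → eliminate
  (C) 0(0|1)*: agrees with the DFA on every string of length ≤ 6
  (D) (0|1)*11(0|1)*: on '0' the DFA goes S → U and accepts (U ∈ Accept), but the regex does not match it → eliminate
Only (C) is consistent with the DFA.
(C) 0(0|1)*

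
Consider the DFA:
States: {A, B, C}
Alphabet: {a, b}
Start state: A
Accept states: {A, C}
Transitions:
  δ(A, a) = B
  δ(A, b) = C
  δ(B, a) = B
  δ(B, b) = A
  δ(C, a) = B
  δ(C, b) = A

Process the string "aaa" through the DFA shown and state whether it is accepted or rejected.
Processing string "aaa":
  A --a--> B
  B --a--> B
  B --a--> B
Final state: B
Accept states: {A, C}
No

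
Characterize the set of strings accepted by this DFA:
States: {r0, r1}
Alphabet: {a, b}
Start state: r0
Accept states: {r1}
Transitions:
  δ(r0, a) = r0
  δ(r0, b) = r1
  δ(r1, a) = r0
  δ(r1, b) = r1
Testing a few strings:
  'ab' → accept
  'a' → reject
  'aaa' → reject
  'aba' → reject
State roles: r0=last symbol not b; r1=last symbol is b
All strings over {a,b} ending with b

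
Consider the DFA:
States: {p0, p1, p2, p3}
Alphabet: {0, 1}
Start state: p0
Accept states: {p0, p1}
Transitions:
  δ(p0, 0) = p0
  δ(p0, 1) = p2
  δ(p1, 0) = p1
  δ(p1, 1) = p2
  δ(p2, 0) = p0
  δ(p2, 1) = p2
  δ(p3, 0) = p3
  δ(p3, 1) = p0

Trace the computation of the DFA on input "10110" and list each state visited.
read '1': p0 → p2
  read '0': p2 → p0
  read '1': p0 → p2
  read '1': p2 → p2
  read '0': p2 → p0
p0 -> p2 -> p0 -> p2 -> p2 -> p0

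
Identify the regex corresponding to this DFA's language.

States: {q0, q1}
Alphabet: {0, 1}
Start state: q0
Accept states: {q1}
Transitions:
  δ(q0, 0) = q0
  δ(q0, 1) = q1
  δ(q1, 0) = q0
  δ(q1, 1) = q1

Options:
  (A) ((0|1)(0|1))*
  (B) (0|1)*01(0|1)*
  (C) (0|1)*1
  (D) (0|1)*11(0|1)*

Check each option against the DFA on short strings; one disagreement eliminates an option:
  (A) ((0|1)(0|1))*: on ε the DFA stays in q0 and rejects (q0 ∉ Accept), but the regex matches it → eliminate
  (B) (0|1)*01(0|1)*: on '1' the DFA goes q0 → q1 and accepts (q1 ∈ Accept), but the regex does not match it → eliminate
  (C) (0|1)*1: agrees with the DFA on every string of length ≤ 6
  (D) (0|1)*11(0|1)*: on '1' the DFA goes q0 → q1 and accepts (q1 ∈ Accept), but the regex does not match it → eliminate
Only (C) is consistent with the DFA.
(C) (0|1)*1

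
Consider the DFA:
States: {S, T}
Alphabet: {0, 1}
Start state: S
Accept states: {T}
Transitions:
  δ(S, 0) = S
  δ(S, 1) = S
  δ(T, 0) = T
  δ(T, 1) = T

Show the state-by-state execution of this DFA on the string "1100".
read '1': S → S
  read '1': S → S
  read '0': S → S
  read '0': S → S
S -> S -> S -> S -> S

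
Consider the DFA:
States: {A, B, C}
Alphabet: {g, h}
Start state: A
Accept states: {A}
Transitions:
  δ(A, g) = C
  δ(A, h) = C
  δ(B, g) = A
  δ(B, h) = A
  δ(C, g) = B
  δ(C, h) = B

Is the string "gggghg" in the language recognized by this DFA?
Processing string "gggghg":
  A --g--> C
  C --g--> B
  B --g--> A
  A --g--> C
  C --h--> B
  B --g--> A
Final state: A
Accept states: {A}
Yes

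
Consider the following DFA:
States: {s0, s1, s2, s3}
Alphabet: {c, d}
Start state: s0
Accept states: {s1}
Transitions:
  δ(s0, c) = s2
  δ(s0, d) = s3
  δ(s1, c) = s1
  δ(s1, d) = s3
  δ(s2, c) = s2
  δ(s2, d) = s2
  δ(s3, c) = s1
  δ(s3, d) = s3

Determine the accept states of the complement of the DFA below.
Complement accept states = All states \ Original accept states
= {s0, s1, s2, s3} \ {s1}
{s0, s2, s3}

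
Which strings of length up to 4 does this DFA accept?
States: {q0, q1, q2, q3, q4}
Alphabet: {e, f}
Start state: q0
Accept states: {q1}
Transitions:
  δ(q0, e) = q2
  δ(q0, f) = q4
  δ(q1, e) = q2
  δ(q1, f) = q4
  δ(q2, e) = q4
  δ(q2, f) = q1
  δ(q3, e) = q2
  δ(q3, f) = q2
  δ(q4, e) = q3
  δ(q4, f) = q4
ef, efef, feef, feff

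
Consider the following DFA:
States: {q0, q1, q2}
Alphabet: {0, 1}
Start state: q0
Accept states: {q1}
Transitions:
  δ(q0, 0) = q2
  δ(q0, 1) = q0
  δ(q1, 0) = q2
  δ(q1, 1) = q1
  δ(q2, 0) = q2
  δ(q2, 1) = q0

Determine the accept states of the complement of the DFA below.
Complement accept states = All states \ Original accept states
= {q0, q1, q2} \ {q1}
{q0, q2}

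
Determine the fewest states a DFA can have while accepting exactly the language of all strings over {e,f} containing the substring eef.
By Myhill–Nerode, count the distinguishable equivalence classes: 4 classes — one per longest suffix of the input that is a prefix of 'eef' (lengths 0 through 2), plus an absorbing 'already seen eef' class.
4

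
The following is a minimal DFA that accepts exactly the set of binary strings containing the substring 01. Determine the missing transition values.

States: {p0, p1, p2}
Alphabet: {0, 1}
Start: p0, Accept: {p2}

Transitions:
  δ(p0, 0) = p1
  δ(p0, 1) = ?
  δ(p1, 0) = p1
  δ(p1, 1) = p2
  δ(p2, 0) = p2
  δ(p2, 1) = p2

From the language and accept set, identify what each state tracks — p0: no 0 seen yet; p1: seen a 0, waiting for 1; p2: substring 01 seen.
Each missing δ(q, a) is the state matching the new tracked value after reading a.
δ(p0, 1) = p0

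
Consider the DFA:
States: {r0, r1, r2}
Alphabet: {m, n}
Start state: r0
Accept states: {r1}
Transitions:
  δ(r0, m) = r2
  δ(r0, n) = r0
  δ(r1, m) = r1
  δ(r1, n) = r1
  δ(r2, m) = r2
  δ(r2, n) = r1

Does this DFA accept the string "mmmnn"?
Processing string "mmmnn":
  r0 --m--> r2
  r2 --m--> r2
  r2 --m--> r2
  r2 --n--> r1
  r1 --n--> r1
Final state: r1
Accept states: {r1}
Yes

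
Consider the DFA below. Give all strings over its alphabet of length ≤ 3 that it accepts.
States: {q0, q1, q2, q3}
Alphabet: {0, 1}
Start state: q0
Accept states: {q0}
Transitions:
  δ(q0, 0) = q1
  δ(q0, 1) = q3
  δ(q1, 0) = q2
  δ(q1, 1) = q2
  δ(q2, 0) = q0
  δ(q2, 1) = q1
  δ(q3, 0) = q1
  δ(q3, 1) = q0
ε, 11, 000, 010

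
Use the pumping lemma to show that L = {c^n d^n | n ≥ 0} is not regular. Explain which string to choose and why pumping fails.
Assume L is regular with pumping length p. Idea: pumping the c-block changes the count balance.
Choose s = c^p d^p (length 2p ≥ p). By the pumping lemma, s = xyz with |xy| ≤ p, |y| > 0. So y = c^k for some k > 0 (since xy is entirely within the c's). Pumping gives xy²z = c^(p+k) d^p, which is not in L since p+k ≠ p.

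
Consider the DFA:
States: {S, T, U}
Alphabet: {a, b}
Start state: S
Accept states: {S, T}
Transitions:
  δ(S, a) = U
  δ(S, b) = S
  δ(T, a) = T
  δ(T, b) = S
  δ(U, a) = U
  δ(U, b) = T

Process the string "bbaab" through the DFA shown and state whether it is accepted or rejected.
Processing string "bbaab":
  S --b--> S
  S --b--> S
  S --a--> U
  U --a--> U
  U --b--> T
Final state: T
Accept states: {S, T}
Yes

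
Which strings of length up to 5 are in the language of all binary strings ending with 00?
00, 000, 100, 0000, 0100, 1000, 1100, 00000, 00100, 01000, 01100, 10000, 10100, 11000, 11100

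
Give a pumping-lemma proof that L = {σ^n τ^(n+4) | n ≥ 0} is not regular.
Assume L is regular with pumping length p. Idea: pumping the σ-block breaks the fixed offset of 4.
Choose s = σ^p τ^(p+4) ∈ L. By the pumping lemma, s = xyz with |xy| ≤ p, |y| > 0, so y = σ^k with k ≥ 1. Then xy²z = σ^(p+k) τ^(p+4). For this to be in L we would need p+4 = (p+k)+4, i.e. k = 0, contradicting k ≥ 1. So xy²z ∉ L.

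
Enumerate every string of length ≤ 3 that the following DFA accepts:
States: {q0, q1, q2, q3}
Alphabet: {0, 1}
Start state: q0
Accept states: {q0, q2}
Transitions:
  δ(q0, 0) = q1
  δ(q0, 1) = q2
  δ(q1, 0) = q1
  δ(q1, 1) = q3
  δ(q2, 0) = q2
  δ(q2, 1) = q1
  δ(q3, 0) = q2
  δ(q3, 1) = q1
ε, 1, 10, 010, 100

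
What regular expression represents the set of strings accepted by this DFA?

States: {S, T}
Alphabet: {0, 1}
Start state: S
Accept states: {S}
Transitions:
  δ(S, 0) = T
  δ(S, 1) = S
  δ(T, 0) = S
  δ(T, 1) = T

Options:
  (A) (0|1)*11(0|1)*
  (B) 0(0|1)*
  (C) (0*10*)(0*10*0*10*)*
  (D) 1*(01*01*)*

Check each option against the DFA on short strings; one disagreement eliminates an option:
  (A) (0|1)*11(0|1)*: on ε the DFA stays in S and accepts (S ∈ Accept), but the regex does not match it → eliminate
  (B) 0(0|1)*: on ε the DFA stays in S and accepts (S ∈ Accept), but the regex does not match it → eliminate
  (C) (0*10*)(0*10*0*10*)*: on ε the DFA stays in S and accepts (S ∈ Accept), but the regex does not match it → eliminate
  (D) 1*(01*01*)*: agrees with the DFA on every string of length ≤ 6
Only (D) is consistent with the DFA.
(D) 1*(01*01*)*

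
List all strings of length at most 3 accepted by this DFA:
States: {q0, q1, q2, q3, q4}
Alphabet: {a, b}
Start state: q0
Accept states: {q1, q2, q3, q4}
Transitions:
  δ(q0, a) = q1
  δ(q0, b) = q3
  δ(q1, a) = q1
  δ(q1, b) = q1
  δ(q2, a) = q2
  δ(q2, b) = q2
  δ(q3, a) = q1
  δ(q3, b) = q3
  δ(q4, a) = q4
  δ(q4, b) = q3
a, b, aa, ab, ba, bb, aaa, aab, aba, abb, baa, bab, bba, bbb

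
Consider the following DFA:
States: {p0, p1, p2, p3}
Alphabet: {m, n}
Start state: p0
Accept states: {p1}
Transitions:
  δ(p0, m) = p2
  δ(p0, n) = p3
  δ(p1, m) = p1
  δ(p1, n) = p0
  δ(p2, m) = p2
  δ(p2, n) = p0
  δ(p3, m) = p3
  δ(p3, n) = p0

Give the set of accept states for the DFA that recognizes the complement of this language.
Complement accept states = All states \ Original accept states
= {p0, p1, p2, p3} \ {p1}
{p0, p2, p3}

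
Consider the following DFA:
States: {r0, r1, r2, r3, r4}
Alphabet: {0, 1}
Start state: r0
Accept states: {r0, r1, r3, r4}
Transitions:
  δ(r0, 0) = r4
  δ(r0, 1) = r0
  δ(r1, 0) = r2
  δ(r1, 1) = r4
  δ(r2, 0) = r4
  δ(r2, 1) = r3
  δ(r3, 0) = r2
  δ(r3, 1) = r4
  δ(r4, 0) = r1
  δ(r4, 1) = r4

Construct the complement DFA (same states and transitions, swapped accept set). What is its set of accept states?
Complement accept states = All states \ Original accept states
= {r0, r1, r2, r3, r4} \ {r0, r1, r3, r4}
{r2}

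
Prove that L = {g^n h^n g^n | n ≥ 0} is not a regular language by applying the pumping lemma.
Assume L is regular with pumping length p. Idea: pumping the first g-block unbalances it against the other two.
Choose s = g^p h^p g^p ∈ L (|s| = 3p ≥ p). By the pumping lemma, s = xyz with |xy| ≤ p, |y| > 0, so y = g^k with k ≥ 1, inside the first g-block. Then xy²z = g^(p+k) h^p g^p. The first block has length p+k ≠ p, so the three block lengths are no longer equal and xy²z ∉ L.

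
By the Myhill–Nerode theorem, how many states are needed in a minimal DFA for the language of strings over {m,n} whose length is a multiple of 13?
By Myhill–Nerode, count the distinguishable equivalence classes: 13 classes — one per residue of the length mod 13; class i is distinguished from class j by any string of length (13 − i) mod 13.
13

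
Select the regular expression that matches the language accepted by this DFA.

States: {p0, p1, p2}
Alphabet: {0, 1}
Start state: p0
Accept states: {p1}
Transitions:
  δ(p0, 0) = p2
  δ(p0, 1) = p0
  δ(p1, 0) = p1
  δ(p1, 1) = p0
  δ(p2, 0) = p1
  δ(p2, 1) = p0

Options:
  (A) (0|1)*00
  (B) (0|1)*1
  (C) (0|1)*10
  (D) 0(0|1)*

Check each option against the DFA on short strings; one disagreement eliminates an option:
  (A) (0|1)*00: agrees with the DFA on every string of length ≤ 6
  (B) (0|1)*1: on '1' the DFA goes p0 → p0 and rejects (p0 ∉ Accept), but the regex matches it → eliminate
  (C) (0|1)*10: on '00' the DFA goes p0 → p2 → p1 and accepts (p1 ∈ Accept), but the regex does not match it → eliminate
  (D) 0(0|1)*: on '0' the DFA goes p0 → p2 and rejects (p2 ∉ Accept), but the regex matches it → eliminate
Only (A) is consistent with the DFA.
(A) (0|1)*00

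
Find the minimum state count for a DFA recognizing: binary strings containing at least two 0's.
By Myhill–Nerode, count the distinguishable equivalence classes: three classes — 0, 1, or ≥2 0's seen.
3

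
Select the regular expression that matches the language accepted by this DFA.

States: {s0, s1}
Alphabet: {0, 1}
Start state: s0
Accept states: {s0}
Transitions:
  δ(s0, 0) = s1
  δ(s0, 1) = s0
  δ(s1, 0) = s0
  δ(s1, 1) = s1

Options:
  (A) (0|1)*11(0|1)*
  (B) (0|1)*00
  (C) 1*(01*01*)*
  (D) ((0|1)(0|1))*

Check each option against the DFA on short strings; one disagreement eliminates an option:
  (A) (0|1)*11(0|1)*: on ε the DFA stays in s0 and accepts (s0 ∈ Accept), but the regex does not match it → eliminate
  (B) (0|1)*00: on ε the DFA stays in s0 and accepts (s0 ∈ Accept), but the regex does not match it → eliminate
  (C) 1*(01*01*)*: agrees with the DFA on every string of length ≤ 6
  (D) ((0|1)(0|1))*: on '1' the DFA goes s0 → s0 and accepts (s0 ∈ Accept), but the regex does not match it → eliminate
Only (C) is consistent with the DFA.
(C) 1*(01*01*)*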